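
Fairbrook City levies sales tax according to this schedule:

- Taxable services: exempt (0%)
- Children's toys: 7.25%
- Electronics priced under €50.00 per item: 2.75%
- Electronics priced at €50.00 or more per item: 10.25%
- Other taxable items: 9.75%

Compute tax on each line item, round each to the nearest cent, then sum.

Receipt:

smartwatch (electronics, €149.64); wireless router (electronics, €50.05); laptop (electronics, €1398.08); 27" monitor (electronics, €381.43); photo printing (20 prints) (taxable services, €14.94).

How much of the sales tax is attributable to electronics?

€202.87

Smartwatch €149.64: electronics, €50.00 or more → 10.25% → €15.34
Wireless router €50.05: electronics, €50.00 or more → 10.25% → €5.13
Laptop €1398.08: electronics, €50.00 or more → 10.25% → €143.30
27" monitor €381.43: electronics, €50.00 or more → 10.25% → €39.10
Tax on electronics = €15.34 + €5.13 + €143.30 + €39.10 = €202.87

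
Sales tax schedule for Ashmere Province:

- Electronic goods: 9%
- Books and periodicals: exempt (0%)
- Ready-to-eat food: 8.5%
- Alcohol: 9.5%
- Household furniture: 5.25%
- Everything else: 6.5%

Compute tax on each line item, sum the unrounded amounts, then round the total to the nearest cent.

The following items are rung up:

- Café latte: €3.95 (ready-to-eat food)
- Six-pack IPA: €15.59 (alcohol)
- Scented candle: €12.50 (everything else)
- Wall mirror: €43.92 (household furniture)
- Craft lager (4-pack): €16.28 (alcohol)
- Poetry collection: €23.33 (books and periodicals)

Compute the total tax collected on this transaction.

Café latte €3.95: ready-to-eat food → 8.5% → €0.33575
Six-pack IPA €15.59: alcohol → 9.5% → €1.48105
Scented candle €12.50: everything else → 6.5% → €0.8125
Wall mirror €43.92: household furniture → 5.25% → €2.3058
Craft lager (4-pack) €16.28: alcohol → 9.5% → €1.5466
Poetry collection €23.33: books and periodicals → 0% → €0.00
Unrounded tax sum = €6.4817 → €6.48

€6.48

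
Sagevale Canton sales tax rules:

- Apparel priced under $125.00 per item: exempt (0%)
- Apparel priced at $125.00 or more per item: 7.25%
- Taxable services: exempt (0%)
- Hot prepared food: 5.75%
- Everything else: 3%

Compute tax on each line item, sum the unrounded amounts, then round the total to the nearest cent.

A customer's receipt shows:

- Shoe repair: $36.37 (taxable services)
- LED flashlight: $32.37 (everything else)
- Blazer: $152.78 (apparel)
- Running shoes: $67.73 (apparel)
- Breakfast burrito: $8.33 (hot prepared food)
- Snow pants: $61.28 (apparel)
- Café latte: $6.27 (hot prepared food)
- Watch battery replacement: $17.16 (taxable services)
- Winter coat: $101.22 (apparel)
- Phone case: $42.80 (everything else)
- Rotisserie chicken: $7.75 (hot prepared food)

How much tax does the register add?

$14.62

Shoe repair $36.37: taxable services → 0% → $0.00
LED flashlight $32.37: everything else → 3% → $0.9711
Blazer $152.78: apparel, $125.00 or more → 7.25% → $11.07655
Running shoes $67.73: apparel, under $125.00 → 0% → $0.00
Breakfast burrito $8.33: hot prepared food → 5.75% → $0.478975
Snow pants $61.28: apparel, under $125.00 → 0% → $0.00
Café latte $6.27: hot prepared food → 5.75% → $0.360525
Watch battery replacement $17.16: taxable services → 0% → $0.00
Winter coat $101.22: apparel, under $125.00 → 0% → $0.00
Phone case $42.80: everything else → 3% → $1.284
Rotisserie chicken $7.75: hot prepared food → 5.75% → $0.445625
Unrounded tax sum = $14.616775 → $14.62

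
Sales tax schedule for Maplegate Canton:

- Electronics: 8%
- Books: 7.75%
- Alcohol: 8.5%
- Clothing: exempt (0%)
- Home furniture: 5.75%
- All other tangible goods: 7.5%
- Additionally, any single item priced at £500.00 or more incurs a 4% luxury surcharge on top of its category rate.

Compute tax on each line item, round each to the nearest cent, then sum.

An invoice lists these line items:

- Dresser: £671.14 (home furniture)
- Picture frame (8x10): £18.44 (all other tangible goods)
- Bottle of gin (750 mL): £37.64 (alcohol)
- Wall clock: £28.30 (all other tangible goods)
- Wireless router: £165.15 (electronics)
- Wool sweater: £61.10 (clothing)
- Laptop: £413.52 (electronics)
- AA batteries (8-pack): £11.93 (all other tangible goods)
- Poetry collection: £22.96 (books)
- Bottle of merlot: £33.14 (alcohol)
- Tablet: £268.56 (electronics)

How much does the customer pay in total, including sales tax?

Dresser £671.14: home furniture → 5.75% + 4% surcharge = 9.75% → £65.44
Picture frame (8x10) £18.44: all other tangible goods → 7.5% → £1.38
Bottle of gin (750 mL) £37.64: alcohol → 8.5% → £3.20
Wall clock £28.30: all other tangible goods → 7.5% → £2.12
Wireless router £165.15: electronics → 8% → £13.21
Wool sweater £61.10: clothing → 0% → £0.00
Laptop £413.52: electronics → 8% → £33.08
AA batteries (8-pack) £11.93: all other tangible goods → 7.5% → £0.89
Poetry collection £22.96: books → 7.75% → £1.78
Bottle of merlot £33.14: alcohol → 8.5% → £2.82
Tablet £268.56: electronics → 8% → £21.48
Subtotal = £1731.88; tax = £145.40; total due = £1877.28

£1877.28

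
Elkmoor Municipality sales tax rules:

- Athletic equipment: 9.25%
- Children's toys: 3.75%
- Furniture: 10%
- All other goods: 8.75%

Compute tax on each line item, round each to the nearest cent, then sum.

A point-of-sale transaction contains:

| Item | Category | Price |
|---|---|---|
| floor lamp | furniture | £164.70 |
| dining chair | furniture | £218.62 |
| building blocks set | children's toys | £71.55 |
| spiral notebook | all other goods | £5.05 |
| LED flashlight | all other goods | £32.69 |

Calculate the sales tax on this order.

£44.31

Floor lamp £164.70: furniture → 10% → £16.47
Dining chair £218.62: furniture → 10% → £21.86
Building blocks set £71.55: children's toys → 3.75% → £2.68
Spiral notebook £5.05: all other goods → 8.75% → £0.44
LED flashlight £32.69: all other goods → 8.75% → £2.86
Total tax = £16.47 + £21.86 + £2.68 + £0.44 + £2.86 = £44.31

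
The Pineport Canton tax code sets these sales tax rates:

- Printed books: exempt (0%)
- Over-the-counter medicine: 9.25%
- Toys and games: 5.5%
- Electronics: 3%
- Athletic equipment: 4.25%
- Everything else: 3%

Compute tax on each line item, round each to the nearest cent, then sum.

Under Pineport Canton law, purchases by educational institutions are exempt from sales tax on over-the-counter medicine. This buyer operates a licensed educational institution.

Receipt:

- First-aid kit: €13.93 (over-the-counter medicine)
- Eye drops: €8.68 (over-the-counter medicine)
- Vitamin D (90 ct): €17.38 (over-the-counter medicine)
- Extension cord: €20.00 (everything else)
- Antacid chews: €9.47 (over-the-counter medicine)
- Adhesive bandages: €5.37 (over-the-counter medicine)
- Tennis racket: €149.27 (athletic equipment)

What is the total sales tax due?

€6.94

First-aid kit €13.93: over-the-counter medicine, buyer-exempt → 0% → €0.00
Eye drops €8.68: over-the-counter medicine, buyer-exempt → 0% → €0.00
Vitamin D (90 ct) €17.38: over-the-counter medicine, buyer-exempt → 0% → €0.00
Extension cord €20.00: everything else → 3% → €0.60
Antacid chews €9.47: over-the-counter medicine, buyer-exempt → 0% → €0.00
Adhesive bandages €5.37: over-the-counter medicine, buyer-exempt → 0% → €0.00
Tennis racket €149.27: athletic equipment → 4.25% → €6.34
Total tax = €0.60 + €6.34 = €6.94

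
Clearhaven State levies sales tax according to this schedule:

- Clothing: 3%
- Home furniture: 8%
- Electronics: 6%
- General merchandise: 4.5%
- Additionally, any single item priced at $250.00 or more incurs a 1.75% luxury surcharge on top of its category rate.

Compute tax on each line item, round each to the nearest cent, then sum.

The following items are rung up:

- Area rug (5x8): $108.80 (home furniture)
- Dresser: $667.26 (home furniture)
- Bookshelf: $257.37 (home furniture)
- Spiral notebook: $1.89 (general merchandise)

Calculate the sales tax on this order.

Area rug (5x8) $108.80: home furniture → 8% → $8.70
Dresser $667.26: home furniture → 8% + 1.75% surcharge = 9.75% → $65.06
Bookshelf $257.37: home furniture → 8% + 1.75% surcharge = 9.75% → $25.09
Spiral notebook $1.89: general merchandise → 4.5% → $0.09
Total tax = $8.70 + $65.06 + $25.09 + $0.09 = $98.94

$98.94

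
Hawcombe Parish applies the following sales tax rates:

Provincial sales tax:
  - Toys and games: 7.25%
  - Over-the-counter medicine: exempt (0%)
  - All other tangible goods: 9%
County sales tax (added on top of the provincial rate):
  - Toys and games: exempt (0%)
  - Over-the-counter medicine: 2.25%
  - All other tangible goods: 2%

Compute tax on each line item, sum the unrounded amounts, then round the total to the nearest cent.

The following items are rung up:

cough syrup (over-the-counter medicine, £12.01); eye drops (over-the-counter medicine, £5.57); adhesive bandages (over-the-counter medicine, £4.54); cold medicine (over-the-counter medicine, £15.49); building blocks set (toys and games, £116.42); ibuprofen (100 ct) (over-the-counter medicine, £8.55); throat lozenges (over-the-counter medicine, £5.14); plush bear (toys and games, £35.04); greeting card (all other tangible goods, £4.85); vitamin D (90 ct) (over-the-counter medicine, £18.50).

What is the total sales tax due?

Cough syrup £12.01: over-the-counter medicine → 0% + 2.25% county = 2.25% → £0.270225
Eye drops £5.57: over-the-counter medicine → 0% + 2.25% county = 2.25% → £0.125325
Adhesive bandages £4.54: over-the-counter medicine → 0% + 2.25% county = 2.25% → £0.10215
Cold medicine £15.49: over-the-counter medicine → 0% + 2.25% county = 2.25% → £0.348525
Building blocks set £116.42: toys and games → 7.25% + 0% county = 7.25% → £8.44045
Ibuprofen (100 ct) £8.55: over-the-counter medicine → 0% + 2.25% county = 2.25% → £0.192375
Throat lozenges £5.14: over-the-counter medicine → 0% + 2.25% county = 2.25% → £0.11565
Plush bear £35.04: toys and games → 7.25% + 0% county = 7.25% → £2.5404
Greeting card £4.85: all other tangible goods → 9% + 2% county = 11% → £0.5335
Vitamin D (90 ct) £18.50: over-the-counter medicine → 0% + 2.25% county = 2.25% → £0.41625
Unrounded tax sum = £13.08485 → £13.08

£13.08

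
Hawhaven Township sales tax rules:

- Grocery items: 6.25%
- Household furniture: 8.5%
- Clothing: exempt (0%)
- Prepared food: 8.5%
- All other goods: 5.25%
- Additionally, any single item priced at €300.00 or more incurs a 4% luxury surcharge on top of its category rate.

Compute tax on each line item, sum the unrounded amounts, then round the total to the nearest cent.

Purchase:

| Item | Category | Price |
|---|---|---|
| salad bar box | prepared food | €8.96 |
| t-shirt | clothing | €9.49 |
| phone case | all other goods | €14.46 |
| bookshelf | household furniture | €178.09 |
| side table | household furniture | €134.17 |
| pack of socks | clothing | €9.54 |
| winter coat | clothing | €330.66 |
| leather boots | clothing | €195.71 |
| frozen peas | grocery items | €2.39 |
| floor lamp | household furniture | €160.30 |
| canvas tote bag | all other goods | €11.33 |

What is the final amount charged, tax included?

Salad bar box €8.96: prepared food → 8.5% → €0.7616
T-shirt €9.49: clothing → 0% → €0.00
Phone case €14.46: all other goods → 5.25% → €0.75915
Bookshelf €178.09: household furniture → 8.5% → €15.13765
Side table €134.17: household furniture → 8.5% → €11.40445
Pack of socks €9.54: clothing → 0% → €0.00
Winter coat €330.66: clothing → 0% + 4% surcharge = 4% → €13.2264
Leather boots €195.71: clothing → 0% → €0.00
Frozen peas €2.39: grocery items → 6.25% → €0.149375
Floor lamp €160.30: household furniture → 8.5% → €13.6255
Canvas tote bag €11.33: all other goods → 5.25% → €0.594825
Subtotal = €1055.10; unrounded tax = €55.65895 → €55.66; total due = €1110.76

€1110.76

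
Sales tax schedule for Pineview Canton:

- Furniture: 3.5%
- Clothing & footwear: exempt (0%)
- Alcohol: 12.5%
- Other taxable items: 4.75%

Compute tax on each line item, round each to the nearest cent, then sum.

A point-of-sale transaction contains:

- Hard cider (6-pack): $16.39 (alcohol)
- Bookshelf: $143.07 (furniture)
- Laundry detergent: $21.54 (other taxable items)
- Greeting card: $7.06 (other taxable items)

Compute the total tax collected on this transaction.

Hard cider (6-pack) $16.39: alcohol → 12.5% → $2.05
Bookshelf $143.07: furniture → 3.5% → $5.01
Laundry detergent $21.54: other taxable items → 4.75% → $1.02
Greeting card $7.06: other taxable items → 4.75% → $0.34
Total tax = $2.05 + $5.01 + $1.02 + $0.34 = $8.42

$8.42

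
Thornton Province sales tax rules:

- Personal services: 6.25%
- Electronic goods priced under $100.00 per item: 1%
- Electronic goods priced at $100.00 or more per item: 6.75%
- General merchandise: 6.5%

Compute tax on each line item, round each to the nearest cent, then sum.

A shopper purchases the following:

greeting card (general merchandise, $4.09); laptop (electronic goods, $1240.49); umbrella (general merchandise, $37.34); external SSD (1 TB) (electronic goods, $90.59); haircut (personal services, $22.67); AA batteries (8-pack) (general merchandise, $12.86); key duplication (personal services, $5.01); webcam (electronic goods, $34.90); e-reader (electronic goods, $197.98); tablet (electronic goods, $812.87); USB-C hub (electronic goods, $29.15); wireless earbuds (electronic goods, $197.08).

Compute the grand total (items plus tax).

Greeting card $4.09: general merchandise → 6.5% → $0.27
Laptop $1240.49: electronic goods, $100.00 or more → 6.75% → $83.73
Umbrella $37.34: general merchandise → 6.5% → $2.43
External SSD (1 TB) $90.59: electronic goods, under $100.00 → 1% → $0.91
Haircut $22.67: personal services → 6.25% → $1.42
AA batteries (8-pack) $12.86: general merchandise → 6.5% → $0.84
Key duplication $5.01: personal services → 6.25% → $0.31
Webcam $34.90: electronic goods, under $100.00 → 1% → $0.35
E-reader $197.98: electronic goods, $100.00 or more → 6.75% → $13.36
Tablet $812.87: electronic goods, $100.00 or more → 6.75% → $54.87
USB-C hub $29.15: electronic goods, under $100.00 → 1% → $0.29
Wireless earbuds $197.08: electronic goods, $100.00 or more → 6.75% → $13.30
Subtotal = $2685.03; tax = $172.08; total due = $2857.11

$2857.11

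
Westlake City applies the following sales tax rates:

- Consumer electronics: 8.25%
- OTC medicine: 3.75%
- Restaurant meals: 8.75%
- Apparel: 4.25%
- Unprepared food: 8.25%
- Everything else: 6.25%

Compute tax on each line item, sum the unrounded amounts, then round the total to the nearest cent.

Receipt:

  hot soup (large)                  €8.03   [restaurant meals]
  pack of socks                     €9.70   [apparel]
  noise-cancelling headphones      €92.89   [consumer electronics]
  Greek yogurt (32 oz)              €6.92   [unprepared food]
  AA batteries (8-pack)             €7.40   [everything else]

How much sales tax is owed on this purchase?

Hot soup (large) €8.03: restaurant meals → 8.75% → €0.702625
Pack of socks €9.70: apparel → 4.25% → €0.41225
Noise-cancelling headphones €92.89: consumer electronics → 8.25% → €7.663425
Greek yogurt (32 oz) €6.92: unprepared food → 8.25% → €0.5709
AA batteries (8-pack) €7.40: everything else → 6.25% → €0.4625
Unrounded tax sum = €9.8117 → €9.81

€9.81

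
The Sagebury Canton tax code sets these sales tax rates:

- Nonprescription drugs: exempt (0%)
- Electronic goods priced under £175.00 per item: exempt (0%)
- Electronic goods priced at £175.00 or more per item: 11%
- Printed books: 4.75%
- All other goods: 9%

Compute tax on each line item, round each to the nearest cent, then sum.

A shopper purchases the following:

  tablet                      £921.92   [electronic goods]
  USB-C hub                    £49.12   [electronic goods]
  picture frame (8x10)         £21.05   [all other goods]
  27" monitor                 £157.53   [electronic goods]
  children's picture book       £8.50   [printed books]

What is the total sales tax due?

£103.70

Tablet £921.92: electronic goods, £175.00 or more → 11% → £101.41
USB-C hub £49.12: electronic goods, under £175.00 → 0% → £0.00
Picture frame (8x10) £21.05: all other goods → 9% → £1.89
27" monitor £157.53: electronic goods, under £175.00 → 0% → £0.00
Children's picture book £8.50: printed books → 4.75% → £0.40
Total tax = £101.41 + £1.89 + £0.40 = £103.70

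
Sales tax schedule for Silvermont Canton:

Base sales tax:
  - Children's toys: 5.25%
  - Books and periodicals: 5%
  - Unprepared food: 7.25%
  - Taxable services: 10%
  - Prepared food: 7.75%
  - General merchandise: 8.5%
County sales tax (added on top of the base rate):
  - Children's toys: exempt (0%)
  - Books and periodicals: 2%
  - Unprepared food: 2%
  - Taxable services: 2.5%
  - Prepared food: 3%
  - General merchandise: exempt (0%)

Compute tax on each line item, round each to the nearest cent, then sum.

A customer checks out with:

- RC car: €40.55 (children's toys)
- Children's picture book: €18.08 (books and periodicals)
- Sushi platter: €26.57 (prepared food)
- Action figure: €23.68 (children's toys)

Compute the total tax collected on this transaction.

€7.50

RC car €40.55: children's toys → 5.25% + 0% county = 5.25% → €2.13
Children's picture book €18.08: books and periodicals → 5% + 2% county = 7% → €1.27
Sushi platter €26.57: prepared food → 7.75% + 3% county = 10.75% → €2.86
Action figure €23.68: children's toys → 5.25% + 0% county = 5.25% → €1.24
Total tax = €2.13 + €1.27 + €2.86 + €1.24 = €7.50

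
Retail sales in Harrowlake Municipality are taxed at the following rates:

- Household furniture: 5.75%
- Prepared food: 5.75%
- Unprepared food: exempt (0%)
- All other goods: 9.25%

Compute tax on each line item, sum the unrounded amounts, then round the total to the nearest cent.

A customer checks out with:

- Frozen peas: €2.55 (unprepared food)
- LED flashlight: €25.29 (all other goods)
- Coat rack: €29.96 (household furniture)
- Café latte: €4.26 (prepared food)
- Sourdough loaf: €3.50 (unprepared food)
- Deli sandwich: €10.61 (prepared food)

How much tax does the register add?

€4.92

Frozen peas €2.55: unprepared food → 0% → €0.00
LED flashlight €25.29: all other goods → 9.25% → €2.339325
Coat rack €29.96: household furniture → 5.75% → €1.7227
Café latte €4.26: prepared food → 5.75% → €0.24495
Sourdough loaf €3.50: unprepared food → 0% → €0.00
Deli sandwich €10.61: prepared food → 5.75% → €0.610075
Unrounded tax sum = €4.91705 → €4.92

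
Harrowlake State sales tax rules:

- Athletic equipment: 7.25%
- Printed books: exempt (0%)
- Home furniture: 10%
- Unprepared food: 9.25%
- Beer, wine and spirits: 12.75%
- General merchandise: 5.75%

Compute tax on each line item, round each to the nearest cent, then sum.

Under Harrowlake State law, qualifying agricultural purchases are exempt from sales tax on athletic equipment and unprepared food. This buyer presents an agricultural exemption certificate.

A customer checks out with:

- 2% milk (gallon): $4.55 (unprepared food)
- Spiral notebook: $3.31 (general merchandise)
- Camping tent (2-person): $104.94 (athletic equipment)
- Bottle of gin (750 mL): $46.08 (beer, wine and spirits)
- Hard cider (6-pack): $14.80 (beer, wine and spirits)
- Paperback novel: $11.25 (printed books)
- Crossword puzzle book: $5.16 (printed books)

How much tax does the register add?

2% milk (gallon) $4.55: unprepared food, buyer-exempt → 0% → $0.00
Spiral notebook $3.31: general merchandise → 5.75% → $0.19
Camping tent (2-person) $104.94: athletic equipment, buyer-exempt → 0% → $0.00
Bottle of gin (750 mL) $46.08: beer, wine and spirits → 12.75% → $5.88
Hard cider (6-pack) $14.80: beer, wine and spirits → 12.75% → $1.89
Paperback novel $11.25: printed books → 0% → $0.00
Crossword puzzle book $5.16: printed books → 0% → $0.00
Total tax = $0.19 + $5.88 + $1.89 = $7.96

$7.96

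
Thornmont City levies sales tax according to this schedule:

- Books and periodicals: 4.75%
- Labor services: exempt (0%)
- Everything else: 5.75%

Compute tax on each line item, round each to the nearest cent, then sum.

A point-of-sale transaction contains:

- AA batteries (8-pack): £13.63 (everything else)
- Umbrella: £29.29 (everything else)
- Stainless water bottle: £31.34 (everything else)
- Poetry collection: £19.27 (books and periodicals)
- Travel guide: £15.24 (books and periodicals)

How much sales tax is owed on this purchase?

£5.90

AA batteries (8-pack) £13.63: everything else → 5.75% → £0.78
Umbrella £29.29: everything else → 5.75% → £1.68
Stainless water bottle £31.34: everything else → 5.75% → £1.80
Poetry collection £19.27: books and periodicals → 4.75% → £0.92
Travel guide £15.24: books and periodicals → 4.75% → £0.72
Total tax = £0.78 + £1.68 + £1.80 + £0.92 + £0.72 = £5.90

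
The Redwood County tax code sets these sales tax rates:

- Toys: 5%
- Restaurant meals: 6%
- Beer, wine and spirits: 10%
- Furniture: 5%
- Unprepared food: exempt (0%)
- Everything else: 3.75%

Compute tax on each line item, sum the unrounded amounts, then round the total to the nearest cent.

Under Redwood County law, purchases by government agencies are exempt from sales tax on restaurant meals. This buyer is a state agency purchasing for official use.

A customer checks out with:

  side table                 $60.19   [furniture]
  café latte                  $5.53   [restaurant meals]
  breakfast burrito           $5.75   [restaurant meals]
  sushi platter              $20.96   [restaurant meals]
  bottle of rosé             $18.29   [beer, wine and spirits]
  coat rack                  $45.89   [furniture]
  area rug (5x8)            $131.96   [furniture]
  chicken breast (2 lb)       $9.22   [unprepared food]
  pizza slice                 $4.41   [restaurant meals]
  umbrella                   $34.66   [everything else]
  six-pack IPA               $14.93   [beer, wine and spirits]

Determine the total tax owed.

$16.52

Side table $60.19: furniture → 5% → $3.0095
Café latte $5.53: restaurant meals, buyer-exempt → 0% → $0.00
Breakfast burrito $5.75: restaurant meals, buyer-exempt → 0% → $0.00
Sushi platter $20.96: restaurant meals, buyer-exempt → 0% → $0.00
Bottle of rosé $18.29: beer, wine and spirits → 10% → $1.829
Coat rack $45.89: furniture → 5% → $2.2945
Area rug (5x8) $131.96: furniture → 5% → $6.598
Chicken breast (2 lb) $9.22: unprepared food → 0% → $0.00
Pizza slice $4.41: restaurant meals, buyer-exempt → 0% → $0.00
Umbrella $34.66: everything else → 3.75% → $1.29975
Six-pack IPA $14.93: beer, wine and spirits → 10% → $1.493
Unrounded tax sum = $16.52375 → $16.52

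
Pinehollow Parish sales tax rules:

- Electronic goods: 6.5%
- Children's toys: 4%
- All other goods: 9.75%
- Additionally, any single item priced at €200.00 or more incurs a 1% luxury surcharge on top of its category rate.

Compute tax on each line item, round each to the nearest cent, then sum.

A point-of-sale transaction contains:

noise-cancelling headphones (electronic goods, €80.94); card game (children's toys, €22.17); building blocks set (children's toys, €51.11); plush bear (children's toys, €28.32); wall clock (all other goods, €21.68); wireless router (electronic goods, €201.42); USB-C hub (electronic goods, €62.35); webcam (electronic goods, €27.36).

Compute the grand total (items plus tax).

€527.72

Noise-cancelling headphones €80.94: electronic goods → 6.5% → €5.26
Card game €22.17: children's toys → 4% → €0.89
Building blocks set €51.11: children's toys → 4% → €2.04
Plush bear €28.32: children's toys → 4% → €1.13
Wall clock €21.68: all other goods → 9.75% → €2.11
Wireless router €201.42: electronic goods → 6.5% + 1% surcharge = 7.5% → €15.11
USB-C hub €62.35: electronic goods → 6.5% → €4.05
Webcam €27.36: electronic goods → 6.5% → €1.78
Subtotal = €495.35; tax = €32.37; total due = €527.72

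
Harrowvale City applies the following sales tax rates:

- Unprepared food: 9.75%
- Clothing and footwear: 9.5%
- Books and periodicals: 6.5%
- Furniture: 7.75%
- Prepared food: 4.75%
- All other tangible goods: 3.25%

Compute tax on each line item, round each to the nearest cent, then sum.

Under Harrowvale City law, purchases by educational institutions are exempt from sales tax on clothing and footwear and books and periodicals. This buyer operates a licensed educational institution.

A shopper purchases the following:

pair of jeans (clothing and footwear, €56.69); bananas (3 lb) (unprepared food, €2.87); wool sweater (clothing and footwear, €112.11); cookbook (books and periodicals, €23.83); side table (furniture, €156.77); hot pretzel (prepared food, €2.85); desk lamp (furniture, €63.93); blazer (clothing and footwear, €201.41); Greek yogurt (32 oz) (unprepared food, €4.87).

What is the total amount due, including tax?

Pair of jeans €56.69: clothing and footwear, buyer-exempt → 0% → €0.00
Bananas (3 lb) €2.87: unprepared food → 9.75% → €0.28
Wool sweater €112.11: clothing and footwear, buyer-exempt → 0% → €0.00
Cookbook €23.83: books and periodicals, buyer-exempt → 0% → €0.00
Side table €156.77: furniture → 7.75% → €12.15
Hot pretzel €2.85: prepared food → 4.75% → €0.14
Desk lamp €63.93: furniture → 7.75% → €4.95
Blazer €201.41: clothing and footwear, buyer-exempt → 0% → €0.00
Greek yogurt (32 oz) €4.87: unprepared food → 9.75% → €0.47
Subtotal = €625.33; tax = €17.99; total due = €643.32

€643.32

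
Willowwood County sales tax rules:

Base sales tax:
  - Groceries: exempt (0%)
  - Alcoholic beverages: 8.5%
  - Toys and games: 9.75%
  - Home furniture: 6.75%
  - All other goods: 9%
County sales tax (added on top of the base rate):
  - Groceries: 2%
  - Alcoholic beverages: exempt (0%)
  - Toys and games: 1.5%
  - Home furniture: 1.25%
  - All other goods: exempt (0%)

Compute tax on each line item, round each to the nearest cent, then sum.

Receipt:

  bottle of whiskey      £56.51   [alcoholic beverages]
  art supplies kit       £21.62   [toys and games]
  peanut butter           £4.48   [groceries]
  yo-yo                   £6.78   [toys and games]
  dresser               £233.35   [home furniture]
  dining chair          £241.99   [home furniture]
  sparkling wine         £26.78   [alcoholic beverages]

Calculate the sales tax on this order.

Bottle of whiskey £56.51: alcoholic beverages → 8.5% + 0% county = 8.5% → £4.80
Art supplies kit £21.62: toys and games → 9.75% + 1.5% county = 11.25% → £2.43
Peanut butter £4.48: groceries → 0% + 2% county = 2% → £0.09
Yo-yo £6.78: toys and games → 9.75% + 1.5% county = 11.25% → £0.76
Dresser £233.35: home furniture → 6.75% + 1.25% county = 8% → £18.67
Dining chair £241.99: home furniture → 6.75% + 1.25% county = 8% → £19.36
Sparkling wine £26.78: alcoholic beverages → 8.5% + 0% county = 8.5% → £2.28
Total tax = £4.80 + £2.43 + £0.09 + £0.76 + £18.67 + £19.36 + £2.28 = £48.39

£48.39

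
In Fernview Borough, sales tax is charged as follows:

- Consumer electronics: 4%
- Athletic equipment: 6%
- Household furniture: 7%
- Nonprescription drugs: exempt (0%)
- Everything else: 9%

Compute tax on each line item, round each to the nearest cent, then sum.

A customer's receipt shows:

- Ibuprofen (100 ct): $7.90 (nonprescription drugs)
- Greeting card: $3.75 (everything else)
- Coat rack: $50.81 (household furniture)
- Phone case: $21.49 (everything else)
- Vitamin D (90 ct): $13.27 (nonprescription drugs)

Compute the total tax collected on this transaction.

Ibuprofen (100 ct) $7.90: nonprescription drugs → 0% → $0.00
Greeting card $3.75: everything else → 9% → $0.34
Coat rack $50.81: household furniture → 7% → $3.56
Phone case $21.49: everything else → 9% → $1.93
Vitamin D (90 ct) $13.27: nonprescription drugs → 0% → $0.00
Total tax = $0.34 + $3.56 + $1.93 = $5.83

$5.83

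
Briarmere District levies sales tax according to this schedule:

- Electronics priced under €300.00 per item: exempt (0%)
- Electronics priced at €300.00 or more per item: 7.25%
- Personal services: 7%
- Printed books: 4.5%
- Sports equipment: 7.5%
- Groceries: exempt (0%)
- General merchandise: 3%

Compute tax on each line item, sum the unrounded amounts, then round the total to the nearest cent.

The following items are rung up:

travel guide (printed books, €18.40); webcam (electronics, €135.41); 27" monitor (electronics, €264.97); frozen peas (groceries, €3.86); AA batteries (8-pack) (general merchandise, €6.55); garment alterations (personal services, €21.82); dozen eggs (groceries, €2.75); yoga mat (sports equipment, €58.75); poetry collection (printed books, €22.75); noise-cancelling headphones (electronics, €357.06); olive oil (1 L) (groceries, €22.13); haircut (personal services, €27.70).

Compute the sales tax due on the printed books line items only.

Travel guide €18.40: printed books → 4.5% → €0.828
Poetry collection €22.75: printed books → 4.5% → €1.02375
Tax on printed books: unrounded sum = €1.85175 → €1.85

€1.85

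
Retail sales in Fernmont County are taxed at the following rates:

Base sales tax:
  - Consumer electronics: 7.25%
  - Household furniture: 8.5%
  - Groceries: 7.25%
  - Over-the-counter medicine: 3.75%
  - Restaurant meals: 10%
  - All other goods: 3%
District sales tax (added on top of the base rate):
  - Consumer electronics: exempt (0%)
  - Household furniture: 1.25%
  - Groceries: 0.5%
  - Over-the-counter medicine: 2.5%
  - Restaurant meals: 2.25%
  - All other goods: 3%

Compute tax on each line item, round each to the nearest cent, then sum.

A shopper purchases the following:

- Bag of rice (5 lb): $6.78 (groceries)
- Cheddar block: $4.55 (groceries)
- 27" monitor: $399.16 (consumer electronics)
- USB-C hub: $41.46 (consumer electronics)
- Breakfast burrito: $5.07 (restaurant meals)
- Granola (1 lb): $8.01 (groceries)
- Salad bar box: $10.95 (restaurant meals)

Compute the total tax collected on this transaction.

Bag of rice (5 lb) $6.78: groceries → 7.25% + 0.5% district = 7.75% → $0.53
Cheddar block $4.55: groceries → 7.25% + 0.5% district = 7.75% → $0.35
27" monitor $399.16: consumer electronics → 7.25% + 0% district = 7.25% → $28.94
USB-C hub $41.46: consumer electronics → 7.25% + 0% district = 7.25% → $3.01
Breakfast burrito $5.07: restaurant meals → 10% + 2.25% district = 12.25% → $0.62
Granola (1 lb) $8.01: groceries → 7.25% + 0.5% district = 7.75% → $0.62
Salad bar box $10.95: restaurant meals → 10% + 2.25% district = 12.25% → $1.34
Total tax = $0.53 + $0.35 + $28.94 + $3.01 + $0.62 + $0.62 + $1.34 = $35.41

$35.41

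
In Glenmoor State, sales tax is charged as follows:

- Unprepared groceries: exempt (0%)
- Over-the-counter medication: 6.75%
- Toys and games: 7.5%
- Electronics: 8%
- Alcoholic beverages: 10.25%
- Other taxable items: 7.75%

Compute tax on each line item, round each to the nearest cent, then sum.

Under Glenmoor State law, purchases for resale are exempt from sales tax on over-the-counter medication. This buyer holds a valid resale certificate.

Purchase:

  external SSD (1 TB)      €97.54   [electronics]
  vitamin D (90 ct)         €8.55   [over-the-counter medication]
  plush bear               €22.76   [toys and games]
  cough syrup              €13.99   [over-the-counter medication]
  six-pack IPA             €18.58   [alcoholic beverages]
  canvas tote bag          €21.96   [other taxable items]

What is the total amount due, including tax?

External SSD (1 TB) €97.54: electronics → 8% → €7.80
Vitamin D (90 ct) €8.55: over-the-counter medication, buyer-exempt → 0% → €0.00
Plush bear €22.76: toys and games → 7.5% → €1.71
Cough syrup €13.99: over-the-counter medication, buyer-exempt → 0% → €0.00
Six-pack IPA €18.58: alcoholic beverages → 10.25% → €1.90
Canvas tote bag €21.96: other taxable items → 7.75% → €1.70
Subtotal = €183.38; tax = €13.11; total due = €196.49

€196.49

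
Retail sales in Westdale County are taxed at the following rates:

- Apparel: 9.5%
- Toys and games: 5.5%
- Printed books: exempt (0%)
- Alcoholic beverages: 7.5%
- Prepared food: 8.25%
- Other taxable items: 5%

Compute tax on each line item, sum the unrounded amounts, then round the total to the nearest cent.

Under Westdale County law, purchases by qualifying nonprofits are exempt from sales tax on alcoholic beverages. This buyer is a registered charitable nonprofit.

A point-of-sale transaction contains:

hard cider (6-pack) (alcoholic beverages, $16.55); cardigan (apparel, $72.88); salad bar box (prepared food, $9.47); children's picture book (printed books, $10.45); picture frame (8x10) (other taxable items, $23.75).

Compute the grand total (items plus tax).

Hard cider (6-pack) $16.55: alcoholic beverages, buyer-exempt → 0% → $0.00
Cardigan $72.88: apparel → 9.5% → $6.9236
Salad bar box $9.47: prepared food → 8.25% → $0.781275
Children's picture book $10.45: printed books → 0% → $0.00
Picture frame (8x10) $23.75: other taxable items → 5% → $1.1875
Subtotal = $133.10; unrounded tax = $8.892375 → $8.89; total due = $141.99

$141.99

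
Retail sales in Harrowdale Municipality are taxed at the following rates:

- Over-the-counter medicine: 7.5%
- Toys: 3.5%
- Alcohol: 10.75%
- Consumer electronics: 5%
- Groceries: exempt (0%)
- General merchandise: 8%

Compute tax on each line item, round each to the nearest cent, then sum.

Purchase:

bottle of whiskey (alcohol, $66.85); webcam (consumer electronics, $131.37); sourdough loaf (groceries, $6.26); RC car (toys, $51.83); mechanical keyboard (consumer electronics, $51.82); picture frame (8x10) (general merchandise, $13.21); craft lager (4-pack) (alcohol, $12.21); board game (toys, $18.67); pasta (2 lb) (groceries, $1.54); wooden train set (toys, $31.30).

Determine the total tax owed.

$22.28

Bottle of whiskey $66.85: alcohol → 10.75% → $7.19
Webcam $131.37: consumer electronics → 5% → $6.57
Sourdough loaf $6.26: groceries → 0% → $0.00
RC car $51.83: toys → 3.5% → $1.81
Mechanical keyboard $51.82: consumer electronics → 5% → $2.59
Picture frame (8x10) $13.21: general merchandise → 8% → $1.06
Craft lager (4-pack) $12.21: alcohol → 10.75% → $1.31
Board game $18.67: toys → 3.5% → $0.65
Pasta (2 lb) $1.54: groceries → 0% → $0.00
Wooden train set $31.30: toys → 3.5% → $1.10
Total tax = $7.19 + $6.57 + $1.81 + $2.59 + $1.06 + $1.31 + $0.65 + $1.10 = $22.28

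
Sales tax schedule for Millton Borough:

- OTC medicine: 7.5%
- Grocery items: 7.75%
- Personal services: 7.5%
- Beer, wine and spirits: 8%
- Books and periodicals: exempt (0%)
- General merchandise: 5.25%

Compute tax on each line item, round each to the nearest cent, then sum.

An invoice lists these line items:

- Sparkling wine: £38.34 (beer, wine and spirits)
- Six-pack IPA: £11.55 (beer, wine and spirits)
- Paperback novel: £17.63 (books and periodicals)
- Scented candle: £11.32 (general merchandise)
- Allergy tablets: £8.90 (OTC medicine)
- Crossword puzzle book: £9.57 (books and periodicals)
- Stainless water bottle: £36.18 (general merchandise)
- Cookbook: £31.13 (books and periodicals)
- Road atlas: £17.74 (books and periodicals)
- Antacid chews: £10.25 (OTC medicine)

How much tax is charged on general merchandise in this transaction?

£2.49

Scented candle £11.32: general merchandise → 5.25% → £0.59
Stainless water bottle £36.18: general merchandise → 5.25% → £1.90
Tax on general merchandise = £0.59 + £1.90 = £2.49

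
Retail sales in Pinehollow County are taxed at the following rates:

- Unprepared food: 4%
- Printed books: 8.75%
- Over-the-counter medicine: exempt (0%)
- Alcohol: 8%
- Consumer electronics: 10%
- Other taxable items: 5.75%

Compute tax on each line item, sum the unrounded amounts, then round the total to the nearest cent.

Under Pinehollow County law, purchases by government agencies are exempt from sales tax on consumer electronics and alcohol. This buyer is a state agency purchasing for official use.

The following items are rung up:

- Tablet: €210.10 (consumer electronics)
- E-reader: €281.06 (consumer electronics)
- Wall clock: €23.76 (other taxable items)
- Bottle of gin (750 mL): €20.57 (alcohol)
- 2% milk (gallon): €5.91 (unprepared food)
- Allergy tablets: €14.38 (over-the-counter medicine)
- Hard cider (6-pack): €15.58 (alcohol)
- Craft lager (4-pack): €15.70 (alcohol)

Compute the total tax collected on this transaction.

Tablet €210.10: consumer electronics, buyer-exempt → 0% → €0.00
E-reader €281.06: consumer electronics, buyer-exempt → 0% → €0.00
Wall clock €23.76: other taxable items → 5.75% → €1.3662
Bottle of gin (750 mL) €20.57: alcohol, buyer-exempt → 0% → €0.00
2% milk (gallon) €5.91: unprepared food → 4% → €0.2364
Allergy tablets €14.38: over-the-counter medicine → 0% → €0.00
Hard cider (6-pack) €15.58: alcohol, buyer-exempt → 0% → €0.00
Craft lager (4-pack) €15.70: alcohol, buyer-exempt → 0% → €0.00
Unrounded tax sum = €1.6026 → €1.60

€1.60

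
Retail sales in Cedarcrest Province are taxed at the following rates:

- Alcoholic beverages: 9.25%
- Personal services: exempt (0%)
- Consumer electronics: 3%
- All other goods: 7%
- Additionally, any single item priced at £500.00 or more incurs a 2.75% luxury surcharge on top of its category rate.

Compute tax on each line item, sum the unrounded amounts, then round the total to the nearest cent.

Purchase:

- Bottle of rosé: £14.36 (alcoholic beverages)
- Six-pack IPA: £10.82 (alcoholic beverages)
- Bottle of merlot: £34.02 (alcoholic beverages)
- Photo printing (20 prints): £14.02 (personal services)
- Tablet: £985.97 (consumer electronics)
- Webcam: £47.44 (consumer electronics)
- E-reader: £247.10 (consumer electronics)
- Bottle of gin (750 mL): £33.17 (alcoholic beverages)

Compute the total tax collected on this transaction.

£74.07

Bottle of rosé £14.36: alcoholic beverages → 9.25% → £1.3283
Six-pack IPA £10.82: alcoholic beverages → 9.25% → £1.00085
Bottle of merlot £34.02: alcoholic beverages → 9.25% → £3.14685
Photo printing (20 prints) £14.02: personal services → 0% → £0.00
Tablet £985.97: consumer electronics → 3% + 2.75% surcharge = 5.75% → £56.693275
Webcam £47.44: consumer electronics → 3% → £1.4232
E-reader £247.10: consumer electronics → 3% → £7.413
Bottle of gin (750 mL) £33.17: alcoholic beverages → 9.25% → £3.068225
Unrounded tax sum = £74.0737 → £74.07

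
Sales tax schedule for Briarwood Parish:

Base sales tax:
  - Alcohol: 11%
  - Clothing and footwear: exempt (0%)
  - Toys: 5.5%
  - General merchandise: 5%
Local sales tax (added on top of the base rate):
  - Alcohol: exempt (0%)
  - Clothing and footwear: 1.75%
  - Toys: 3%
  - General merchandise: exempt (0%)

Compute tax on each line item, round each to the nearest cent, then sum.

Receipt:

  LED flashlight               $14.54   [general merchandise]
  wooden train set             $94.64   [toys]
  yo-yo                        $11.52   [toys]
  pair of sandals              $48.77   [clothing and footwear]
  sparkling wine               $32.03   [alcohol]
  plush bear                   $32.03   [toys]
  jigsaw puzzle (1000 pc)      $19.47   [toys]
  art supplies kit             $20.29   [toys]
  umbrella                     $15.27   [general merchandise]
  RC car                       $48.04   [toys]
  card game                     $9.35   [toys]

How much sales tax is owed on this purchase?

$25.84

LED flashlight $14.54: general merchandise → 5% + 0% local = 5% → $0.73
Wooden train set $94.64: toys → 5.5% + 3% local = 8.5% → $8.04
Yo-yo $11.52: toys → 5.5% + 3% local = 8.5% → $0.98
Pair of sandals $48.77: clothing and footwear → 0% + 1.75% local = 1.75% → $0.85
Sparkling wine $32.03: alcohol → 11% + 0% local = 11% → $3.52
Plush bear $32.03: toys → 5.5% + 3% local = 8.5% → $2.72
Jigsaw puzzle (1000 pc) $19.47: toys → 5.5% + 3% local = 8.5% → $1.65
Art supplies kit $20.29: toys → 5.5% + 3% local = 8.5% → $1.72
Umbrella $15.27: general merchandise → 5% + 0% local = 5% → $0.76
RC car $48.04: toys → 5.5% + 3% local = 8.5% → $4.08
Card game $9.35: toys → 5.5% + 3% local = 8.5% → $0.79
Total tax = $0.73 + $8.04 + $0.98 + $0.85 + $3.52 + $2.72 + $1.65 + $1.72 + $0.76 + $4.08 + $0.79 = $25.84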